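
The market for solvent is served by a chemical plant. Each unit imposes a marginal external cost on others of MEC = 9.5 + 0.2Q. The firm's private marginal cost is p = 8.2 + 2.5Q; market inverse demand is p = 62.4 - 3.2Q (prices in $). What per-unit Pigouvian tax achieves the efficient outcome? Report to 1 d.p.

tax = $11.0 per unit

Social marginal cost = private MC + MEC = 17.7 + 2.7Q.
Set SMC = demand: 17.7 + 2.7Q = 62.4 - 3.2Q → Q* = 7.5763.
The Pigouvian tax equals MEC at Q*: 9.5 + 0.2×7.5763 = 11.0153.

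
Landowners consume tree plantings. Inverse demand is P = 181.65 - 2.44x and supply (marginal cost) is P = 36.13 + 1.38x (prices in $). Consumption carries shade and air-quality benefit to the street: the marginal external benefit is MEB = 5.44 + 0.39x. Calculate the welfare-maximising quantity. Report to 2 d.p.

Social marginal benefit = demand + MEB = 187.09 - 2.05x.
Set SMB = MC: 187.09 - 2.05x = 36.13 + 1.38x → x* = 44.0117.

x* = 44.01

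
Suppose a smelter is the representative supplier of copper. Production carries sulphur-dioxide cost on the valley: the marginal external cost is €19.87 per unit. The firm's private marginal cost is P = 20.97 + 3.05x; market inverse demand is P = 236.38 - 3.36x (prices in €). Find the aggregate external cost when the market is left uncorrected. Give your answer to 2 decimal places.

€667.74

Market equilibrium (private): 20.97 + 3.05x = 236.38 - 3.36x → x_m = 33.6053.
Total external cost = MEC × x_m = 19.87 × 33.6053 = 667.7373.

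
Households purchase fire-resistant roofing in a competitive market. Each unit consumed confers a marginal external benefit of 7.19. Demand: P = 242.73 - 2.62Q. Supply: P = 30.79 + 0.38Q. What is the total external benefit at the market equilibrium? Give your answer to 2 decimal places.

507.95

Market equilibrium (private): 30.79 + 0.38Q = 242.73 - 2.62Q → Q_m = 70.6467.
Total external benefit = MEB × Q_m = 7.19 × 70.6467 = 507.9498.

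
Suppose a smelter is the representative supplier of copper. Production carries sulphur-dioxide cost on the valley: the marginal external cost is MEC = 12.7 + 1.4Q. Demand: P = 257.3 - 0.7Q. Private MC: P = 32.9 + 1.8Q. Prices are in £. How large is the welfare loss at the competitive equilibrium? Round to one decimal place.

Market equilibrium (private): 32.9 + 1.8Q = 257.3 - 0.7Q → Q_m = 89.7600.
Social marginal cost = private MC + MEC = 45.6 + 3.2Q.
Set SMC = demand: 45.6 + 3.2Q = 257.3 - 0.7Q → Q* = 54.2821.
Height of the DWL triangle at Q_m is SMC(Q_m) − demand(Q_m) = MEC(Q_m) = 138.3640.
DWL = ½ × 35.4779 × 138.3640 = 2454.4321.

DWL = £2454.4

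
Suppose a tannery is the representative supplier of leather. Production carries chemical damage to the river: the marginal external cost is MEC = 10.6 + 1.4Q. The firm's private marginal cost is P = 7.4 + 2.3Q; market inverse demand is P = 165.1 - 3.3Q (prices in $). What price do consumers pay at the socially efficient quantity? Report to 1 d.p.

P = $95.8

Social marginal cost = private MC + MEC = 18.0 + 3.7Q.
Set SMC = demand: 18.0 + 3.7Q = 165.1 - 3.3Q → Q* = 21.0143.
Consumer price on the demand curve at Q*: 165.1 − 3.3×21.0143 = 95.7528.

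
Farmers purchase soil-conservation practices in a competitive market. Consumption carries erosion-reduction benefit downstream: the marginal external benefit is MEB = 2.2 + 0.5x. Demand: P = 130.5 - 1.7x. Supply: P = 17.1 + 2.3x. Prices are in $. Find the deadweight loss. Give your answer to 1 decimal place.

DWL = $38.3

Market equilibrium (private): 17.1 + 2.3x = 130.5 - 1.7x → x_m = 28.3500.
Social marginal benefit = demand + MEB = 132.7 - 1.2x.
Set SMB = MC: 132.7 - 1.2x = 17.1 + 2.3x → x* = 33.0286.
The loss is the area between SMB and MC from x* to x_m; with linear curves that's a triangle of height MEB(x_m).
DWL = ½ × 4.6786 × 16.3750 = 38.3060.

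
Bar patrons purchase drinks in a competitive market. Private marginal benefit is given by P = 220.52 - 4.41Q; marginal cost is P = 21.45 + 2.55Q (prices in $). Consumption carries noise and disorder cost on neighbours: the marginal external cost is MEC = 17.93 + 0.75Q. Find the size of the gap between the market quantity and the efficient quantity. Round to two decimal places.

Market equilibrium (private): 21.45 + 2.55Q = 220.52 - 4.41Q → Q_m = 28.6020.
Social marginal benefit = demand − MEC = 202.59 - 5.16Q.
Set SMB = MC: 202.59 - 5.16Q = 21.45 + 2.55Q → Q* = 23.4942.
Gap = |28.6020 − 23.4942| = 5.1078.

5.11 units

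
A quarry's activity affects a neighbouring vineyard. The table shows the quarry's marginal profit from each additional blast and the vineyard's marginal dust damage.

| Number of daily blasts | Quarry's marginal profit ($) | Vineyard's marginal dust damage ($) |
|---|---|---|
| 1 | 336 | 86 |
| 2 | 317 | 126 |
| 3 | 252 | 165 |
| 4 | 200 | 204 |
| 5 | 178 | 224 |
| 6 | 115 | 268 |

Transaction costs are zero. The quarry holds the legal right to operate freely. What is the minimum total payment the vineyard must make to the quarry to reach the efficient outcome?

Left alone the quarry would choose level 6 (marginal profit stays positive).
Efficient level: k* = 3 (marginal profit ≥ marginal dust damage through 3).
The vineyard must at least cover the quarry's forgone profit from cutting 6→3: 200 + 178 + 115 = 493.

$493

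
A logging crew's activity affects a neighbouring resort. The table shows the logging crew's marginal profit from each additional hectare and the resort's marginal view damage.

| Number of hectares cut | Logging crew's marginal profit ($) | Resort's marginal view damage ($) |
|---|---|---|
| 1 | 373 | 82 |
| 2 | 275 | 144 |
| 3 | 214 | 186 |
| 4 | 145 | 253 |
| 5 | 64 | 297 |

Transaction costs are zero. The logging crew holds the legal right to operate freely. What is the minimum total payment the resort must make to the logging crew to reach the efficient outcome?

$209

Left alone the logging crew would choose level 5 (marginal profit stays positive).
Efficient level: k* = 3 (marginal profit ≥ marginal view damage through 3).
The resort must at least cover the logging crew's forgone profit from cutting 5→3: 145 + 64 = 209.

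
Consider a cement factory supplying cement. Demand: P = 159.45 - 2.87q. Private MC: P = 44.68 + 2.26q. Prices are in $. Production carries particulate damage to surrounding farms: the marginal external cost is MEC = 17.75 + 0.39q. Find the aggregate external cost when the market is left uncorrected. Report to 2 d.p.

Market equilibrium (private): 44.68 + 2.26q = 159.45 - 2.87q → q_m = 22.3723.
Total external cost = ∫₀^{q_m} (17.75 + 0.39q) dq = 17.75×22.3723 + ½×0.39×22.3723² = 494.7097.

$494.71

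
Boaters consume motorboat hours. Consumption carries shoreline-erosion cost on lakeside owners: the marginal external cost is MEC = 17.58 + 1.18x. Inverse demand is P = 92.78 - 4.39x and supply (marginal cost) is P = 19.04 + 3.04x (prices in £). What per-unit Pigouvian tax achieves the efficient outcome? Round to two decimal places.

Social marginal benefit = demand − MEC = 75.20 - 5.57x.
Set SMB = MC: 75.20 - 5.57x = 19.04 + 3.04x → x* = 6.5226.
The Pigouvian tax equals MEC at x*: 17.58 + 1.18×6.5226 = 25.2767.

tax = £25.28 per unit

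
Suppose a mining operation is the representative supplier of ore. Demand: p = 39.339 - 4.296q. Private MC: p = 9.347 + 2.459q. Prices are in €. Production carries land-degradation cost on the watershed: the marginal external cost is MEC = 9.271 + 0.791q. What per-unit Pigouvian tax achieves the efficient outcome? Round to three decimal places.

tax = €11.443 per unit

Social marginal cost = private MC + MEC = 18.618 + 3.250q.
Set SMC = demand: 18.618 + 3.250q = 39.339 - 4.296q → q* = 2.7460.
The Pigouvian tax equals MEC at q*: 9.271 + 0.791×2.7460 = 11.4431.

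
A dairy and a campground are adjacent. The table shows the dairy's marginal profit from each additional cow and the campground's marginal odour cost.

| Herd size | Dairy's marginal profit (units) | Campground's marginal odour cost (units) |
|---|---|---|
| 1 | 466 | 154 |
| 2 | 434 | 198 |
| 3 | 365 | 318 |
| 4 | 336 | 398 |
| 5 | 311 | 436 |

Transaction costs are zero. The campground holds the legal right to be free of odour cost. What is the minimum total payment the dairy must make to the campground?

670

Efficient level: marginal profit ≥ marginal odour cost through level 3, so k* = 3.
With the campground holding the right, the dairy must at least compensate total damage at k*: 154 + 198 + 318 = 670.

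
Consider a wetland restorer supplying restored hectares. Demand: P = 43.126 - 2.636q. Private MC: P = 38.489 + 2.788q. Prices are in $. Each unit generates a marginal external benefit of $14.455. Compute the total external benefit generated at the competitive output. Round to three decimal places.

$12.358

Market equilibrium (private): 38.489 + 2.788q = 43.126 - 2.636q → q_m = 0.8549.
Total external benefit = MEB × q_m = 14.455 × 0.8549 = 12.3576.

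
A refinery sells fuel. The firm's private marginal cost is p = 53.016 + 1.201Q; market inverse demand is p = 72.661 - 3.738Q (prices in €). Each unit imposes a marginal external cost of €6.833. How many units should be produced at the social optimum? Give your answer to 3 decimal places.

Q* = 2.594

Social marginal cost = private MC + MEC = 59.849 + 1.201Q.
Set SMC = demand: 59.849 + 1.201Q = 72.661 - 3.738Q → Q* = 2.5940.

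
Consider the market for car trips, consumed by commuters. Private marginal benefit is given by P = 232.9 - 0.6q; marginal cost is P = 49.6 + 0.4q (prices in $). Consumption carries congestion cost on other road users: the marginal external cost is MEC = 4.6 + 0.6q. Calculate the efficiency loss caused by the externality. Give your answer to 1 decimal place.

Market equilibrium (private): 49.6 + 0.4q = 232.9 - 0.6q → q_m = 183.3000.
Social marginal benefit = demand − MEC = 228.3 - 1.2q.
Set SMB = MC: 228.3 - 1.2q = 49.6 + 0.4q → q* = 111.6875.
The loss is the area between SMB and MC from q* to q_m; with linear curves that's a triangle of height MEC(q_m).
DWL = ½ × 71.6125 × 114.5800 = 4102.6801.

DWL = $4102.7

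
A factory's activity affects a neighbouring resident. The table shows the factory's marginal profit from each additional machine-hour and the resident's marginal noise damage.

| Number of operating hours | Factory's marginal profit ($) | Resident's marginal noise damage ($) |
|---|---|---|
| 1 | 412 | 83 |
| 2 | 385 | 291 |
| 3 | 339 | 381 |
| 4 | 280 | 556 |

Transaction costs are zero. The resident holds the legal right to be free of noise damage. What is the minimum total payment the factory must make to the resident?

$374

Efficient level: marginal profit ≥ marginal noise damage through level 2, so k* = 2.
With the resident holding the right, the factory must at least compensate total damage at k*: 83 + 291 = 374.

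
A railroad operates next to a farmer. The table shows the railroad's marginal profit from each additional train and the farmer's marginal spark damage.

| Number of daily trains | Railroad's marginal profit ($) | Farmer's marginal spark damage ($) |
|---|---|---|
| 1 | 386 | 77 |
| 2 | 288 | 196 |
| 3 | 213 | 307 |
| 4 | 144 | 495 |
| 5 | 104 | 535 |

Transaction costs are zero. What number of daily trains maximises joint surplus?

2

Bargaining reaches the level where marginal profit last exceeds marginal spark damage.
That holds through level 2 (288 ≥ 196) but not at 3 (213 < 307).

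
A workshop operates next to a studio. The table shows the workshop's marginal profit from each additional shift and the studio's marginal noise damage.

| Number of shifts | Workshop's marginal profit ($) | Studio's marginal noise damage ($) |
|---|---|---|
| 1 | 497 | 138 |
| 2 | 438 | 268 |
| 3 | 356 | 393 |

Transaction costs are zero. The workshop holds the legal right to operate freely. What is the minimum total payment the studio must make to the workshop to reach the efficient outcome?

Left alone the workshop would choose level 3 (marginal profit stays positive).
Efficient level: k* = 2 (marginal profit ≥ marginal noise damage through 2).
The studio must at least cover the workshop's forgone profit from cutting 3→2: 356 = 356.

$356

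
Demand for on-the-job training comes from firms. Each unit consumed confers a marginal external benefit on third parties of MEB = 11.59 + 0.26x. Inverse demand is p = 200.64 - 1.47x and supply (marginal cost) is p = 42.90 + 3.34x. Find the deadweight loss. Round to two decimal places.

DWL = 44.47

Market equilibrium (private): 42.90 + 3.34x = 200.64 - 1.47x → x_m = 32.7942.
Social marginal benefit = demand + MEB = 212.23 - 1.21x.
Set SMB = MC: 212.23 - 1.21x = 42.90 + 3.34x → x* = 37.2154.
The loss is the area between SMB and MC from x* to x_m; with linear curves that's a triangle of height MEB(x_m).
DWL = ½ × 4.4212 × 20.1165 = 44.4695.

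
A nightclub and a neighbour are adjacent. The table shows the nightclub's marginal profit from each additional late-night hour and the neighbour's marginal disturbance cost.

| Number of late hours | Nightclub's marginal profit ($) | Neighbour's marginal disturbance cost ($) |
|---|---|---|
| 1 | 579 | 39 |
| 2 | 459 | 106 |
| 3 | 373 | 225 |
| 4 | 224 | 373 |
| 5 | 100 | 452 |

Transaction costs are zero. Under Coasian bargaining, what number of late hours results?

Bargaining reaches the level where marginal profit last exceeds marginal disturbance cost.
That holds through level 3 (373 ≥ 225) but not at 4 (224 < 373).

3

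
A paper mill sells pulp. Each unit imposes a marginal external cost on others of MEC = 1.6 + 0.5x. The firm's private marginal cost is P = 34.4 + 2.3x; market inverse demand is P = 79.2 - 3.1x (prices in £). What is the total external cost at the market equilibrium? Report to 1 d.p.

£30.5

Market equilibrium (private): 34.4 + 2.3x = 79.2 - 3.1x → x_m = 8.2963.
Total external cost = ∫₀^{x_m} (1.6 + 0.5x) dx = 1.6×8.2963 + ½×0.5×8.2963² = 30.4812.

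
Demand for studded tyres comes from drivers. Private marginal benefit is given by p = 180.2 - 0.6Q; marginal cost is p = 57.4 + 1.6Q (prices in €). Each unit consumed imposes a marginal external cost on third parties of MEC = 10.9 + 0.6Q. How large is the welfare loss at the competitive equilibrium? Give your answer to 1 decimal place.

Market equilibrium (private): 57.4 + 1.6Q = 180.2 - 0.6Q → Q_m = 55.8182.
Social marginal benefit = demand − MEC = 169.3 - 1.2Q.
Set SMB = MC: 169.3 - 1.2Q = 57.4 + 1.6Q → Q* = 39.9643.
Between Q* and Q_m the wedge MC − SMB runs linearly from 0 to MEC(Q_m), so the loss is a triangle.
DWL = ½ × 15.8539 × 44.3909 = 351.8844.

DWL = €351.9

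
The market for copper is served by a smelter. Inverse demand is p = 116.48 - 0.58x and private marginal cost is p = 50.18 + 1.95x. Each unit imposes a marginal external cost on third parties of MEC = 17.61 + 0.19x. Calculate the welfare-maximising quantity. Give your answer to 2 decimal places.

x* = 17.90

Social marginal cost = private MC + MEC = 67.79 + 2.14x.
Set SMC = demand: 67.79 + 2.14x = 116.48 - 0.58x → x* = 17.9007.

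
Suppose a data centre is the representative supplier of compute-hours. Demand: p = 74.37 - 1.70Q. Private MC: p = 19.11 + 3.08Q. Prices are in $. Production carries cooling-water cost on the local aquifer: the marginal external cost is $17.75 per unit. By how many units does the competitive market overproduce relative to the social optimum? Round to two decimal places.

Market equilibrium (private): 19.11 + 3.08Q = 74.37 - 1.70Q → Q_m = 11.5607.
Social marginal cost = private MC + MEC = 36.86 + 3.08Q.
Set SMC = demand: 36.86 + 3.08Q = 74.37 - 1.70Q → Q* = 7.8473.
Gap = |11.5607 − 7.8473| = 3.7134.

3.71 units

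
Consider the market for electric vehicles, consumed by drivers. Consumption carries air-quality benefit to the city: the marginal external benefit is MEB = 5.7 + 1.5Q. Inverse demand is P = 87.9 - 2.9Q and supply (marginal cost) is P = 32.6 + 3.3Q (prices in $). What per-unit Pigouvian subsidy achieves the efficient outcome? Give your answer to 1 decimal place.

Social marginal benefit = demand + MEB = 93.6 - 1.4Q.
Set SMB = MC: 93.6 - 1.4Q = 32.6 + 3.3Q → Q* = 12.9787.
The Pigouvian subsidy equals MEB at Q*: 5.7 + 1.5×12.9787 = 25.1681.

subsidy = $25.2 per unit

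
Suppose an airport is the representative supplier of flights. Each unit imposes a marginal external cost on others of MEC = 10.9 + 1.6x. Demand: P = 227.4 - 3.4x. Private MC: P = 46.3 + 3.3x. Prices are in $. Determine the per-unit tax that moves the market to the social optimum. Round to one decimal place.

tax = $43.7 per unit

Social marginal cost = private MC + MEC = 57.2 + 4.9x.
Set SMC = demand: 57.2 + 4.9x = 227.4 - 3.4x → x* = 20.5060.
The Pigouvian tax equals MEC at x*: 10.9 + 1.6×20.5060 = 43.7096.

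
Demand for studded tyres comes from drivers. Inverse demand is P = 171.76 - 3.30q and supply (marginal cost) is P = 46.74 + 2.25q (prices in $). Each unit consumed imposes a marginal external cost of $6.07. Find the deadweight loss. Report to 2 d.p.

Market equilibrium (private): 46.74 + 2.25q = 171.76 - 3.30q → q_m = 22.5261.
Social marginal benefit = demand − MEC = 165.69 - 3.30q.
Set SMB = MC: 165.69 - 3.30q = 46.74 + 2.25q → q* = 21.4324.
Height of the DWL triangle at q_m is MC(q_m) − SMB(q_m) = MEC(q_m) = 6.0700.
DWL = ½ × 1.0937 × 6.0700 = 3.3194.

DWL = $3.32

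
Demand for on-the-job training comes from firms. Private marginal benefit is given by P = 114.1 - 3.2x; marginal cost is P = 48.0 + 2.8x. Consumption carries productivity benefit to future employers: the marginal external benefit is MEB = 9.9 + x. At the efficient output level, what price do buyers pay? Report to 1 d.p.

P = 65.5

Social marginal benefit = demand + MEB = 124.0 - 2.2x.
Set SMB = MC: 124.0 - 2.2x = 48.0 + 2.8x → x* = 15.2000.
Consumer price on the demand curve at x*: 114.1 − 3.2×15.2000 = 65.4600.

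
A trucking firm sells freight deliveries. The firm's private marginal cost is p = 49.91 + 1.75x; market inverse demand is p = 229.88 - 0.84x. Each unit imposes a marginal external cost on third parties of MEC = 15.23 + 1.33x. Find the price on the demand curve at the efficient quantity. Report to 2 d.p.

Social marginal cost = private MC + MEC = 65.14 + 3.08x.
Set SMC = demand: 65.14 + 3.08x = 229.88 - 0.84x → x* = 42.0255.
Consumer price on the demand curve at x*: 229.88 − 0.84×42.0255 = 194.5786.

P = 194.58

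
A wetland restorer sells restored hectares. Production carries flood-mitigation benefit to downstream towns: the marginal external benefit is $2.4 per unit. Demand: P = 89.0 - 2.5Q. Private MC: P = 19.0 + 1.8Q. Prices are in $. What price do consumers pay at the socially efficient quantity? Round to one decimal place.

Social marginal cost = private MC − MEB = 16.6 + 1.8Q.
Set SMC = demand: 16.6 + 1.8Q = 89.0 - 2.5Q → Q* = 16.8372.
Consumer price on the demand curve at Q*: 89.0 − 2.5×16.8372 = 46.9070.

P = $46.9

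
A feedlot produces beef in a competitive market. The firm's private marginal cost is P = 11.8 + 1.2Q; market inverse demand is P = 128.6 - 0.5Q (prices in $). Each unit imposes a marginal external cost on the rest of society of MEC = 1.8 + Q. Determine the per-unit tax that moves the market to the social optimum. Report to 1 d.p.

Social marginal cost = private MC + MEC = 13.6 + 2.2Q.
Set SMC = demand: 13.6 + 2.2Q = 128.6 - 0.5Q → Q* = 42.5926.
The Pigouvian tax equals MEC at Q*: 1.8 + 1.0×42.5926 = 44.3926.

tax = $44.4 per unit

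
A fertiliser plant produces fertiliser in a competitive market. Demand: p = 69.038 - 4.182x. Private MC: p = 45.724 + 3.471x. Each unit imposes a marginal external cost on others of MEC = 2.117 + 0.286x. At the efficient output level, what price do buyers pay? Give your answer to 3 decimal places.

P = 57.872

Social marginal cost = private MC + MEC = 47.841 + 3.757x.
Set SMC = demand: 47.841 + 3.757x = 69.038 - 4.182x → x* = 2.6700.
Consumer price on the demand curve at x*: 69.038 − 4.182×2.6700 = 57.8721.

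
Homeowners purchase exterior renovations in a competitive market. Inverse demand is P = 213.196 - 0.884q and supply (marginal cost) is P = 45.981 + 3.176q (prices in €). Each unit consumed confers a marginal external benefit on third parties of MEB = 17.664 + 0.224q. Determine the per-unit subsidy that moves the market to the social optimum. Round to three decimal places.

Social marginal benefit = demand + MEB = 230.860 - 0.660q.
Set SMB = MC: 230.860 - 0.660q = 45.981 + 3.176q → q* = 48.1958.
The Pigouvian subsidy equals MEB at q*: 17.664 + 0.224×48.1958 = 28.4599.

subsidy = €28.460 per unit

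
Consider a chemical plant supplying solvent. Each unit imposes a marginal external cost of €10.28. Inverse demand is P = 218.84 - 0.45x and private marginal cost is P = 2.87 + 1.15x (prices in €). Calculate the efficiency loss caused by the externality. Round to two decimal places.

Market equilibrium (private): 2.87 + 1.15x = 218.84 - 0.45x → x_m = 134.9813.
Social marginal cost = private MC + MEC = 13.15 + 1.15x.
Set SMC = demand: 13.15 + 1.15x = 218.84 - 0.45x → x* = 128.5563.
The loss is the area between SMC and demand from x* to x_m; with linear curves that's a triangle of height MEC(x_m).
DWL = ½ × 6.4250 × 10.2800 = 33.0245.

DWL = €33.02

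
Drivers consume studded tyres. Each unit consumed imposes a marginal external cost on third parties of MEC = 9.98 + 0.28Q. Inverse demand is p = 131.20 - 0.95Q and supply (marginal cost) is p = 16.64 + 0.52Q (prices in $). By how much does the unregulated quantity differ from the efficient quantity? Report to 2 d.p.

18.17 units

Market equilibrium (private): 16.64 + 0.52Q = 131.20 - 0.95Q → Q_m = 77.9320.
Social marginal benefit = demand − MEC = 121.22 - 1.23Q.
Set SMB = MC: 121.22 - 1.23Q = 16.64 + 0.52Q → Q* = 59.7600.
Gap = |77.9320 − 59.7600| = 18.1720.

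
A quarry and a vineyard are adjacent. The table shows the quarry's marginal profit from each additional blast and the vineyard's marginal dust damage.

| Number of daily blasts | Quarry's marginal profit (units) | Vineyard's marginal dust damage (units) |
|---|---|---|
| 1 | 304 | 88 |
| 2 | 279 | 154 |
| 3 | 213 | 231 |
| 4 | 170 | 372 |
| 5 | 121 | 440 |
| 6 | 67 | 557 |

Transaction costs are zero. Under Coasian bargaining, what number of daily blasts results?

2

Bargaining reaches the level where marginal profit last exceeds marginal dust damage.
That holds through level 2 (279 ≥ 154) but not at 3 (213 < 231).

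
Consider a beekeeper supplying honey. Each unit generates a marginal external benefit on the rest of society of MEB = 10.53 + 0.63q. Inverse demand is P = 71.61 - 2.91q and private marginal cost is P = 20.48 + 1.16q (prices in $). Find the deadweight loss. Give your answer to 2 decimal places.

Market equilibrium (private): 20.48 + 1.16q = 71.61 - 2.91q → q_m = 12.5627.
Social marginal cost = private MC − MEB = 9.95 + 0.53q.
Set SMC = demand: 9.95 + 0.53q = 71.61 - 2.91q → q* = 17.9244.
The welfare-loss triangle has base |q_m − q*| and height MEB(q_m) (the vertical gap between SMC and demand is zero at q* and MEB at q_m).
DWL = ½ × 5.3617 × 18.4445 = 49.4469.

DWL = $49.45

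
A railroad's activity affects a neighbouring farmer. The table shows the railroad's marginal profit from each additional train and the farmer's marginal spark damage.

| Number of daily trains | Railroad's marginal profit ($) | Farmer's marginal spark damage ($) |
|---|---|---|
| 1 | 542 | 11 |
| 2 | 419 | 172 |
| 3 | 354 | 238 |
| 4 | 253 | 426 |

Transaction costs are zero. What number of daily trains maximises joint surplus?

Bargaining reaches the level where marginal profit last exceeds marginal spark damage.
That holds through level 3 (354 ≥ 238) but not at 4 (253 < 426).

3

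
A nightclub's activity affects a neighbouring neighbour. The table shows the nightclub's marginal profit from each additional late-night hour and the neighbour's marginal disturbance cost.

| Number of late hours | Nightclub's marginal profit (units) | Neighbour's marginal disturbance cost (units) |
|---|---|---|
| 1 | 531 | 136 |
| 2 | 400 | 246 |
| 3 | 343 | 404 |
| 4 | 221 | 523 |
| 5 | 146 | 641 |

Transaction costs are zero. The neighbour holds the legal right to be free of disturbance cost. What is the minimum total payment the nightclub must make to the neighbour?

382

Efficient level: marginal profit ≥ marginal disturbance cost through level 2, so k* = 2.
With the neighbour holding the right, the nightclub must at least compensate total damage at k*: 136 + 246 = 382.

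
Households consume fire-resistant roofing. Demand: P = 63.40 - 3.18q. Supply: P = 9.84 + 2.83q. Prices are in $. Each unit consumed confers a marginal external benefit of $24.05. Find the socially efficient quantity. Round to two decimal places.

Social marginal benefit = demand + MEB = 87.45 - 3.18q.
Set SMB = MC: 87.45 - 3.18q = 9.84 + 2.83q → q* = 12.9135.

q* = 12.91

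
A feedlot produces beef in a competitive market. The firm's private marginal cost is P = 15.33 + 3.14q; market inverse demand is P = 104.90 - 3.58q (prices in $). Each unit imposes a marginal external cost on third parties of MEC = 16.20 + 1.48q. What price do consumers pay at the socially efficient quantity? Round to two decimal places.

P = $72.87

Social marginal cost = private MC + MEC = 31.53 + 4.62q.
Set SMC = demand: 31.53 + 4.62q = 104.90 - 3.58q → q* = 8.9476.
Consumer price on the demand curve at q*: 104.90 − 3.58×8.9476 = 72.8676.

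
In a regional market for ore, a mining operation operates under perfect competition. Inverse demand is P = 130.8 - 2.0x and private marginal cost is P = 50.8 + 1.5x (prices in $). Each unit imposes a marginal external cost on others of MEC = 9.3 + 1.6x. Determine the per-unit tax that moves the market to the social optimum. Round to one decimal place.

tax = $31.5 per unit

Social marginal cost = private MC + MEC = 60.1 + 3.1x.
Set SMC = demand: 60.1 + 3.1x = 130.8 - 2.0x → x* = 13.8627.
The Pigouvian tax equals MEC at x*: 9.3 + 1.6×13.8627 = 31.4803.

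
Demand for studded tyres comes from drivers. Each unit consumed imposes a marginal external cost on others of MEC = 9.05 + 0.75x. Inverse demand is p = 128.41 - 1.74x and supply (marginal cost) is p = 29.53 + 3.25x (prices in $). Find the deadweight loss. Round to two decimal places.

DWL = $49.81

Market equilibrium (private): 29.53 + 3.25x = 128.41 - 1.74x → x_m = 19.8156.
Social marginal benefit = demand − MEC = 119.36 - 2.49x.
Set SMB = MC: 119.36 - 2.49x = 29.53 + 3.25x → x* = 15.6498.
The loss is the area between SMB and MC from x* to x_m; with linear curves that's a triangle of height MEC(x_m).
DWL = ½ × 4.1658 × 23.9117 = 49.8057.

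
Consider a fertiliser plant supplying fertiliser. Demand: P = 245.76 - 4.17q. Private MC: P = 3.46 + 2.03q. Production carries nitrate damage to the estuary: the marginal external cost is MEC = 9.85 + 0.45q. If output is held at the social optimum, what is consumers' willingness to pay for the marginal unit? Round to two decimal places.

P = 100.00

Social marginal cost = private MC + MEC = 13.31 + 2.48q.
Set SMC = demand: 13.31 + 2.48q = 245.76 - 4.17q → q* = 34.9549.
Consumer price on the demand curve at q*: 245.76 − 4.17×34.9549 = 99.9981.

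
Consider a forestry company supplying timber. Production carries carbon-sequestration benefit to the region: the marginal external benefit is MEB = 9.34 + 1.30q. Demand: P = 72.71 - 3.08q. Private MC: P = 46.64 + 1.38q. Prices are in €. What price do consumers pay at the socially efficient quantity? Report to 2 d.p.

P = €38.20

Social marginal cost = private MC − MEB = 37.30 + 0.08q.
Set SMC = demand: 37.30 + 0.08q = 72.71 - 3.08q → q* = 11.2057.
Consumer price on the demand curve at q*: 72.71 − 3.08×11.2057 = 38.1964.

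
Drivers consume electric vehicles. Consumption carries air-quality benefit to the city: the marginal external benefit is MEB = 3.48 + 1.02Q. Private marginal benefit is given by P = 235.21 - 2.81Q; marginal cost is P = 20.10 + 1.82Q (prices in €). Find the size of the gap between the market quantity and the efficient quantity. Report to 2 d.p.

Market equilibrium (private): 20.10 + 1.82Q = 235.21 - 2.81Q → Q_m = 46.4600.
Social marginal benefit = demand + MEB = 238.69 - 1.79Q.
Set SMB = MC: 238.69 - 1.79Q = 20.10 + 1.82Q → Q* = 60.5512.
Gap = |46.4600 − 60.5512| = 14.0912.

14.09 units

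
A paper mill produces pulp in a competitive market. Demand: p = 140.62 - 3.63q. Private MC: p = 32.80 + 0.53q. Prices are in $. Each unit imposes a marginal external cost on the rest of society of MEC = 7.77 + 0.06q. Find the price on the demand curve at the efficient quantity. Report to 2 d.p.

Social marginal cost = private MC + MEC = 40.57 + 0.59q.
Set SMC = demand: 40.57 + 0.59q = 140.62 - 3.63q → q* = 23.7085.
Consumer price on the demand curve at q*: 140.62 − 3.63×23.7085 = 54.5581.

P = $54.56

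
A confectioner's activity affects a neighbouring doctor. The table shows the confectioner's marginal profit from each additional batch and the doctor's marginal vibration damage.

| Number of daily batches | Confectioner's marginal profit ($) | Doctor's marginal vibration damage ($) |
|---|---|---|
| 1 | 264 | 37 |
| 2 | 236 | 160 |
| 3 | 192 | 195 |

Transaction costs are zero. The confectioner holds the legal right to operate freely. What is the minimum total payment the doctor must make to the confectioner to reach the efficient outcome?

Left alone the confectioner would choose level 3 (marginal profit stays positive).
Efficient level: k* = 2 (marginal profit ≥ marginal vibration damage through 2).
The doctor must at least cover the confectioner's forgone profit from cutting 3→2: 192 = 192.

$192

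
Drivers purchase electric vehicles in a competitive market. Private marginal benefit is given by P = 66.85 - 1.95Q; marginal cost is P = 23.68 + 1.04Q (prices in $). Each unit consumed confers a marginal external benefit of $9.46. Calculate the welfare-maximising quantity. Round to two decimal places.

Q* = 17.60

Social marginal benefit = demand + MEB = 76.31 - 1.95Q.
Set SMB = MC: 76.31 - 1.95Q = 23.68 + 1.04Q → Q* = 17.6020.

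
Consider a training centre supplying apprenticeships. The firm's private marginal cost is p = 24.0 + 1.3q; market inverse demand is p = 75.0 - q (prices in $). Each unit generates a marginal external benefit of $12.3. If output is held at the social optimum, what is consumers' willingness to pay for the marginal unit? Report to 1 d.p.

Social marginal cost = private MC − MEB = 11.7 + 1.3q.
Set SMC = demand: 11.7 + 1.3q = 75.0 - q → q* = 27.5217.
Consumer price on the demand curve at q*: 75.0 − 1.0×27.5217 = 47.4783.

P = $47.5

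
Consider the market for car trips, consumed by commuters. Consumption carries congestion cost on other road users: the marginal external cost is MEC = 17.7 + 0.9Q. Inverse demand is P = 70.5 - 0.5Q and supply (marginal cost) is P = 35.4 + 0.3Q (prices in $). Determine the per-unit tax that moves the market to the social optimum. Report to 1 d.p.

tax = $26.9 per unit

Social marginal benefit = demand − MEC = 52.8 - 1.4Q.
Set SMB = MC: 52.8 - 1.4Q = 35.4 + 0.3Q → Q* = 10.2353.
The Pigouvian tax equals MEC at Q*: 17.7 + 0.9×10.2353 = 26.9118.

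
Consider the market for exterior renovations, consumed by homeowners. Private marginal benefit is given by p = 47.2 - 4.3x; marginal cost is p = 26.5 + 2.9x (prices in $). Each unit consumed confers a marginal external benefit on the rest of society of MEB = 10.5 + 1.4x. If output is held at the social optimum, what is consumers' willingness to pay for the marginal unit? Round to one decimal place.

P = $24.1

Social marginal benefit = demand + MEB = 57.7 - 2.9x.
Set SMB = MC: 57.7 - 2.9x = 26.5 + 2.9x → x* = 5.3793.
Consumer price on the demand curve at x*: 47.2 − 4.3×5.3793 = 24.0690.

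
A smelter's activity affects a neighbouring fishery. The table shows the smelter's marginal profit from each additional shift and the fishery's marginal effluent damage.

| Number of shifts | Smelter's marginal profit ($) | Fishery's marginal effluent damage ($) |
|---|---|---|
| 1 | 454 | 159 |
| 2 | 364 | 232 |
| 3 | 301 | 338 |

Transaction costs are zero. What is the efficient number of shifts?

Bargaining reaches the level where marginal profit last exceeds marginal effluent damage.
That holds through level 2 (364 ≥ 232) but not at 3 (301 < 338).

2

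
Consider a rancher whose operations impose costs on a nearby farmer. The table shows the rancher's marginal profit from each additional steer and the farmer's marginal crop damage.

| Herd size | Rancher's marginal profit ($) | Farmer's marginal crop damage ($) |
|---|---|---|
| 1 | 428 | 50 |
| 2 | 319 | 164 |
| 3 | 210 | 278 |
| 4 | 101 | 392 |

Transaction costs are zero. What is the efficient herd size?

2

Bargaining reaches the level where marginal profit last exceeds marginal crop damage.
That holds through level 2 (319 ≥ 164) but not at 3 (210 < 278).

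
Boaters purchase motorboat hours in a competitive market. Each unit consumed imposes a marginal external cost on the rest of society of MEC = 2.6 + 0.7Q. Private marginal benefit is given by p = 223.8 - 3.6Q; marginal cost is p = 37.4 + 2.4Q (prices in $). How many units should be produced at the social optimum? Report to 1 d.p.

Social marginal benefit = demand − MEC = 221.2 - 4.3Q.
Set SMB = MC: 221.2 - 4.3Q = 37.4 + 2.4Q → Q* = 27.4328.

Q* = 27.4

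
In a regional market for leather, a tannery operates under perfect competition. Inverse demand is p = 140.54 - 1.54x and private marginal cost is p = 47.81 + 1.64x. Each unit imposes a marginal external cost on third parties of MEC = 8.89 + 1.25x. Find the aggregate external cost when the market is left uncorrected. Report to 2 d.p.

790.69

Market equilibrium (private): 47.81 + 1.64x = 140.54 - 1.54x → x_m = 29.1604.
Total external cost = ∫₀^{x_m} (8.89 + 1.25x) dx = 8.89×29.1604 + ½×1.25×29.1604² = 790.6915.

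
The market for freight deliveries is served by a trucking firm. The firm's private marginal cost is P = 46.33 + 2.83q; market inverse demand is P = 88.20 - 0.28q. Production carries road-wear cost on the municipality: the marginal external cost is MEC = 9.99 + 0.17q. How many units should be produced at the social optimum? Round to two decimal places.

q* = 9.72

Social marginal cost = private MC + MEC = 56.32 + 3.00q.
Set SMC = demand: 56.32 + 3.00q = 88.20 - 0.28q → q* = 9.7195.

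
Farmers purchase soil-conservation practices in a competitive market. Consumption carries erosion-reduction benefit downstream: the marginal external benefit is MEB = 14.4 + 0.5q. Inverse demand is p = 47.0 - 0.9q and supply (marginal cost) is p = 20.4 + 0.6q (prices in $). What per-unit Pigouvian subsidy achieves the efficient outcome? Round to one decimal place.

subsidy = $34.9 per unit

Social marginal benefit = demand + MEB = 61.4 - 0.4q.
Set SMB = MC: 61.4 - 0.4q = 20.4 + 0.6q → q* = 41.0000.
The Pigouvian subsidy equals MEB at q*: 14.4 + 0.5×41.0000 = 34.9000.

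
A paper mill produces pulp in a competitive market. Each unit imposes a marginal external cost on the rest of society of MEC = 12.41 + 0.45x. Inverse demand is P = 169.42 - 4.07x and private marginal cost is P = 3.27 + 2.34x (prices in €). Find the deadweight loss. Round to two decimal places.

Market equilibrium (private): 3.27 + 2.34x = 169.42 - 4.07x → x_m = 25.9204.
Social marginal cost = private MC + MEC = 15.68 + 2.79x.
Set SMC = demand: 15.68 + 2.79x = 169.42 - 4.07x → x* = 22.4111.
The loss is the area between SMC and demand from x* to x_m; with linear curves that's a triangle of height MEC(x_m).
DWL = ½ × 3.5093 × 24.0742 = 42.2418.

DWL = €42.24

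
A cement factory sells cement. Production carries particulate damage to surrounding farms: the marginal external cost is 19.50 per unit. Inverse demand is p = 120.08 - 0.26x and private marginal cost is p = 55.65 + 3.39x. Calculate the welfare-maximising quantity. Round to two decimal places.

Social marginal cost = private MC + MEC = 75.15 + 3.39x.
Set SMC = demand: 75.15 + 3.39x = 120.08 - 0.26x → x* = 12.3096.

x* = 12.31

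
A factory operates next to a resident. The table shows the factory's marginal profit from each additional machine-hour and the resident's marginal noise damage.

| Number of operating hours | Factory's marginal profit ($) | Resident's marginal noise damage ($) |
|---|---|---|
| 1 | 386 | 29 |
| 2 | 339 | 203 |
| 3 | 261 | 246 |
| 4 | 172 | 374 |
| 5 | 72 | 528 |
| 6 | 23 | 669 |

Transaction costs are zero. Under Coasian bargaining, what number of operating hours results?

3

Bargaining reaches the level where marginal profit last exceeds marginal noise damage.
That holds through level 3 (261 ≥ 246) but not at 4 (172 < 374).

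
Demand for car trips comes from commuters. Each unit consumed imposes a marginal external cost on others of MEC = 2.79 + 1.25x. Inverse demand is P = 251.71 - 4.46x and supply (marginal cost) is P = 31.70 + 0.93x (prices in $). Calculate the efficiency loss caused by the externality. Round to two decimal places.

DWL = $218.06

Market equilibrium (private): 31.70 + 0.93x = 251.71 - 4.46x → x_m = 40.8182.
Social marginal benefit = demand − MEC = 248.92 - 5.71x.
Set SMB = MC: 248.92 - 5.71x = 31.70 + 0.93x → x* = 32.7139.
The welfare-loss triangle has base |x_m − x*| and height MEC(x_m) (the vertical gap between SMB and MC is zero at x* and MEC at x_m).
DWL = ½ × 8.1043 × 53.8127 = 218.0571.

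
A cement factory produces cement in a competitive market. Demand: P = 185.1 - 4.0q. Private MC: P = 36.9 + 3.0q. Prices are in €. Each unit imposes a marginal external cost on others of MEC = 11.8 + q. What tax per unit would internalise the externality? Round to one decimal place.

Social marginal cost = private MC + MEC = 48.7 + 4.0q.
Set SMC = demand: 48.7 + 4.0q = 185.1 - 4.0q → q* = 17.0500.
The Pigouvian tax equals MEC at q*: 11.8 + 1.0×17.0500 = 28.8500.

tax = €28.9 per unit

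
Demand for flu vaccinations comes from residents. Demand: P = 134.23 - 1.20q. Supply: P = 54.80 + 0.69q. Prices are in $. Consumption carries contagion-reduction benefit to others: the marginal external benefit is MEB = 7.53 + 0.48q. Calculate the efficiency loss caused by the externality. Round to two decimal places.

DWL = $272.14

Market equilibrium (private): 54.80 + 0.69q = 134.23 - 1.20q → q_m = 42.0265.
Social marginal benefit = demand + MEB = 141.76 - 0.72q.
Set SMB = MC: 141.76 - 0.72q = 54.80 + 0.69q → q* = 61.6738.
The loss is the area between SMB and MC from q* to q_m; with linear curves that's a triangle of height MEB(q_m).
DWL = ½ × 19.6473 × 27.7027 = 272.1416.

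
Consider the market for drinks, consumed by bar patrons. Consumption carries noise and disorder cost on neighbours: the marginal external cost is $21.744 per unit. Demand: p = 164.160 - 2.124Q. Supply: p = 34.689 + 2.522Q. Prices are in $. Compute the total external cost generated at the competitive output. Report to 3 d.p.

$605.944

Market equilibrium (private): 34.689 + 2.522Q = 164.160 - 2.124Q → Q_m = 27.8672.
Total external cost = MEC × Q_m = 21.744 × 27.8672 = 605.9444.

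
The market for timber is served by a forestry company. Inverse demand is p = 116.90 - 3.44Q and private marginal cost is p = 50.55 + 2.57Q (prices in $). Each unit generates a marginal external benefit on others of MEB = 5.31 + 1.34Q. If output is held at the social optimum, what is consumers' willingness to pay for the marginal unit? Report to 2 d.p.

P = $64.11

Social marginal cost = private MC − MEB = 45.24 + 1.23Q.
Set SMC = demand: 45.24 + 1.23Q = 116.90 - 3.44Q → Q* = 15.3448.
Consumer price on the demand curve at Q*: 116.90 − 3.44×15.3448 = 64.1139.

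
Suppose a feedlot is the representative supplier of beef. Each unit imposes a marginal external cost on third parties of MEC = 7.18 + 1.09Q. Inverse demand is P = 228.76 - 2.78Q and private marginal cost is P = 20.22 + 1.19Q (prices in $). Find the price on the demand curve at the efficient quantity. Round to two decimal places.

Social marginal cost = private MC + MEC = 27.40 + 2.28Q.
Set SMC = demand: 27.40 + 2.28Q = 228.76 - 2.78Q → Q* = 39.7945.
Consumer price on the demand curve at Q*: 228.76 − 2.78×39.7945 = 118.1313.

P = $118.13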